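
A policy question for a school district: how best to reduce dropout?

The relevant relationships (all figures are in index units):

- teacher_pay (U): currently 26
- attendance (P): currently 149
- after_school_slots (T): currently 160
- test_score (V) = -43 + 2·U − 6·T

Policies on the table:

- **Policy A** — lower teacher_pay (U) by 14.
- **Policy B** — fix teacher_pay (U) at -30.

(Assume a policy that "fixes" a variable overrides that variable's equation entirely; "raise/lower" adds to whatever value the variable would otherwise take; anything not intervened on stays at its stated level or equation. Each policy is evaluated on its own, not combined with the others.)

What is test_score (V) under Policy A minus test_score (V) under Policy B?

84

Policy A (U − 14):
  U = 26 − 14 = 12
  T = 160
  V = -43 + 2·12 − 6·160 = -979
Policy B (U := -30):
  U = -30
  T = 160
  V = -43 + 2·(-30) − 6·160 = -1063
V: -979 − (-1063) = 84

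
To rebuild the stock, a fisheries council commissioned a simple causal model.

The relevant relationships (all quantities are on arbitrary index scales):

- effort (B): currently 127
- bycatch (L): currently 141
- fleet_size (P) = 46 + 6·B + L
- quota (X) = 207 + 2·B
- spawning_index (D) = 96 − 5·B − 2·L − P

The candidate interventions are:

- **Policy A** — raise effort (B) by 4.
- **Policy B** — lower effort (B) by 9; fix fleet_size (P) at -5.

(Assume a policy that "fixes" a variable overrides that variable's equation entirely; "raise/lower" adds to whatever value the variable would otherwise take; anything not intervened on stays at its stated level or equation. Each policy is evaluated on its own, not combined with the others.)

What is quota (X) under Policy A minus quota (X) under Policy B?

26

Policy A (B + 4):
  B = 127 + 4 = 131
  X = 207 + 2·131 = 469
Policy B (B − 9, P := -5):
  B = 127 − 9 = 118
  X = 207 + 2·118 = 443
X: 469 − 443 = 26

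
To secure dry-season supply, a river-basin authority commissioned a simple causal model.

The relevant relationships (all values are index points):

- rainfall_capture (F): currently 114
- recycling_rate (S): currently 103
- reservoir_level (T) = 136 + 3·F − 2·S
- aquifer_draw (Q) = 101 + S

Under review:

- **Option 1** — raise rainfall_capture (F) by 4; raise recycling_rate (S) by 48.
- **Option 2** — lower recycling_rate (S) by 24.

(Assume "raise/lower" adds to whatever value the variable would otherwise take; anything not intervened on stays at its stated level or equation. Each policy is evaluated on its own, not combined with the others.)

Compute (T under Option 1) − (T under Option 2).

-132

Option 1 (F + 4, S + 48):
  F = 114 + 4 = 118
  S = 103 + 48 = 151
  T = 136 + 3·118 − 2·151 = 188
Option 2 (S − 24):
  F = 114
  S = 103 − 24 = 79
  T = 136 + 3·114 − 2·79 = 320
T: 188 − 320 = -132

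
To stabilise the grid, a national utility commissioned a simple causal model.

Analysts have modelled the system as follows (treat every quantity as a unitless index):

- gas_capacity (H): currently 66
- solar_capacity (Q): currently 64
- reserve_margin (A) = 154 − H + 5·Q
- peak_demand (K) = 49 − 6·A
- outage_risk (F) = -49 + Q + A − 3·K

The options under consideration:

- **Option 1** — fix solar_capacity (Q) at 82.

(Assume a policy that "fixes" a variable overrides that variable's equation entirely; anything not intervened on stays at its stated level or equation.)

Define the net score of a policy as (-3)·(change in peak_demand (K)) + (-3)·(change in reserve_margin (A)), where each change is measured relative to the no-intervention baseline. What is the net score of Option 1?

1350

Baseline:
  H = 66
  Q = 64
  A = 154 − 66 + 5·64 = 408
  K = 49 − 6·408 = -2399
Option 1 (Q := 82):
  H = 66
  Q = 82
  A = 154 − 66 + 5·82 = 498
  K = 49 − 6·498 = -2939
ΔK = -2939 − (-2399) = -540; ΔA = 498 − 408 = 90
Score = (-3)·(-540) + (-3)·90 = 1350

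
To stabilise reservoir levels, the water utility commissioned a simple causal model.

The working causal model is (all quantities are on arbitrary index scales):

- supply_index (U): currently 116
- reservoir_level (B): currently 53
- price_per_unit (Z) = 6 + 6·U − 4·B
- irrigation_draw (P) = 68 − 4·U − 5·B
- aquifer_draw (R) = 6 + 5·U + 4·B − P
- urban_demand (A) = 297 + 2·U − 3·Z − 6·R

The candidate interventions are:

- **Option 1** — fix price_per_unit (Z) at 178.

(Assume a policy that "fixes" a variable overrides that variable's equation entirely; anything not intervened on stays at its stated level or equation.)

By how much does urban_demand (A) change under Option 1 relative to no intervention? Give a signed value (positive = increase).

936

Baseline:
  U = 116
  B = 53
  Z = 6 + 6·116 − 4·53 = 490
  P = 68 − 4·116 − 5·53 = -661
  R = 6 + 5·116 + 4·53 − (-661) = 1459
  A = 297 + 2·116 − 3·490 − 6·1459 = -9695
Option 1 (Z := 178):
  U = 116
  B = 53
  Z = 178
  P = 68 − 4·116 − 5·53 = -661
  R = 6 + 5·116 + 4·53 − (-661) = 1459
  A = 297 + 2·116 − 3·178 − 6·1459 = -8759
Change in A: -8759 − (-9695) = 936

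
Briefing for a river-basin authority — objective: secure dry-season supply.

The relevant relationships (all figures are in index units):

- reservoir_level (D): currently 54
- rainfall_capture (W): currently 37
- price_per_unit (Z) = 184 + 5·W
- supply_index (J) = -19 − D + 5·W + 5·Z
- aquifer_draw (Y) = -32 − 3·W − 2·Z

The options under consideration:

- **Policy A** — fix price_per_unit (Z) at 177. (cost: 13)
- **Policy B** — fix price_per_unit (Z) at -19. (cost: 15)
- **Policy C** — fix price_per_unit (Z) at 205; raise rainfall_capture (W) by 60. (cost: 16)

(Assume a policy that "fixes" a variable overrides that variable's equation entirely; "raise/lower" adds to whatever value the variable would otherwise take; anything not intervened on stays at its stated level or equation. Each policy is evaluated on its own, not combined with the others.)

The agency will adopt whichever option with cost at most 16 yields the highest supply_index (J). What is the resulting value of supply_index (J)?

1437

Policy A (Z := 177):
  D = 54
  W = 37
  Z = 177
  J = -19 − 54 + 5·37 + 5·177 = 997
Policy B (Z := -19):
  D = 54
  W = 37
  Z = -19
  J = -19 − 54 + 5·37 + 5·(-19) = 17
Policy C (Z := 205, W + 60):
  D = 54
  W = 37 + 60 = 97
  Z = 205
  J = -19 − 54 + 5·97 + 5·205 = 1437
Comparing — Policy A: J=997, Policy B: J=17, Policy C: J=1437. Highest is 1437 (Policy C).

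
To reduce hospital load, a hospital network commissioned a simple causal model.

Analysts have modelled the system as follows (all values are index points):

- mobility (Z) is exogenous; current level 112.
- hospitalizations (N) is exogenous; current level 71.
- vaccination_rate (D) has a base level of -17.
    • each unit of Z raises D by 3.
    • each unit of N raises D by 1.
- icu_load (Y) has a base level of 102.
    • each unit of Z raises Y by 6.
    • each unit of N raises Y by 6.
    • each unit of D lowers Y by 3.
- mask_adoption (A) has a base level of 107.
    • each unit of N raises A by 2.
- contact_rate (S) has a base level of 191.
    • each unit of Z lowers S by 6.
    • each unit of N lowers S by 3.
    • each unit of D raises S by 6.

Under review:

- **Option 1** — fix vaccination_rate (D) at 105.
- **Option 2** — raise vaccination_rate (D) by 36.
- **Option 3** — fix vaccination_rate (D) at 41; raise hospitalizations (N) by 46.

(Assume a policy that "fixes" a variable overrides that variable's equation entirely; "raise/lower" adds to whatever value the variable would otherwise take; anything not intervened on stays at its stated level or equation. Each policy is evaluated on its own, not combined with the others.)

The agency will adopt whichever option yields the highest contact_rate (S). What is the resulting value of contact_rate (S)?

Option 1 (D := 105):
  Z = 112
  N = 71
  D = 105
  S = 191 − 6·112 − 3·71 + 6·105 = -64
Option 2 (D + 36):
  Z = 112
  N = 71
  D = -17 + 3·112 + 71 (+36 from intervention) = 426
  S = 191 − 6·112 − 3·71 + 6·426 = 1862
Option 3 (D := 41, N + 46):
  Z = 112
  N = 71 + 46 = 117
  D = 41
  S = 191 − 6·112 − 3·117 + 6·41 = -586
Comparing — Option 1: S=-64, Option 2: S=1862, Option 3: S=-586. Highest is 1862 (Option 2).

1862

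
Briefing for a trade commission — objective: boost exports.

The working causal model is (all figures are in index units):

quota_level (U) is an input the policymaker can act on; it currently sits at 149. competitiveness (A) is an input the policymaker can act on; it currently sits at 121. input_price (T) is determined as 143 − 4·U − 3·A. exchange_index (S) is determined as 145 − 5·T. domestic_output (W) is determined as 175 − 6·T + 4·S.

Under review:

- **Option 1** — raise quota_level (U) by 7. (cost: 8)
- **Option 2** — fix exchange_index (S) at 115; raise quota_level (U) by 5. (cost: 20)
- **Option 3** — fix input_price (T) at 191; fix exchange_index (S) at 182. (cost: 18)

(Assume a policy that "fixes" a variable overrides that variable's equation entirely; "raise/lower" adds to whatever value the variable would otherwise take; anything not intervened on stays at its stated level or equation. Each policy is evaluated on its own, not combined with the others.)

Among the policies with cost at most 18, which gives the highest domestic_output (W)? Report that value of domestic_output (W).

Option 1 (U + 7):
  U = 149 + 7 = 156
  A = 121
  T = 143 − 4·156 − 3·121 = -844
  S = 145 − 5·(-844) = 4365
  W = 175 − 6·(-844) + 4·4365 = 22699
Option 3 (T := 191, S := 182):
  U = 149
  A = 121
  T = 191
  S = 182
  W = 175 − 6·191 + 4·182 = -243
Comparing — Option 1: W=22699, Option 3: W=-243. Highest is 22699 (Option 1).

22699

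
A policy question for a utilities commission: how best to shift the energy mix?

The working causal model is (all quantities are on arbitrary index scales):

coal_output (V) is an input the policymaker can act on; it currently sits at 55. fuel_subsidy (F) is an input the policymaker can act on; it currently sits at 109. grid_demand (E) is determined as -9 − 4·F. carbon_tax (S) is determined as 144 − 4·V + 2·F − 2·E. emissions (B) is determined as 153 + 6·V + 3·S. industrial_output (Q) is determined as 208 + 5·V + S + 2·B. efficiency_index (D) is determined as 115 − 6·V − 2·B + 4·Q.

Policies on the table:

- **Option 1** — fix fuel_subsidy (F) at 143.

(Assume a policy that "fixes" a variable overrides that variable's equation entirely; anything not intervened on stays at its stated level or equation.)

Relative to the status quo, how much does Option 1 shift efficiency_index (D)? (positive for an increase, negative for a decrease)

7480

Baseline:
  V = 55
  F = 109
  E = -9 − 4·109 = -445
  S = 144 − 4·55 + 2·109 − 2·(-445) = 1032
  B = 153 + 6·55 + 3·1032 = 3579
  Q = 208 + 5·55 + 1032 + 2·3579 = 8673
  D = 115 − 6·55 − 2·3579 + 4·8673 = 27319
Option 1 (F := 143):
  V = 55
  F = 143
  E = -9 − 4·143 = -581
  S = 144 − 4·55 + 2·143 − 2·(-581) = 1372
  B = 153 + 6·55 + 3·1372 = 4599
  Q = 208 + 5·55 + 1372 + 2·4599 = 11053
  D = 115 − 6·55 − 2·4599 + 4·11053 = 34799
Change in D: 34799 − 27319 = 7480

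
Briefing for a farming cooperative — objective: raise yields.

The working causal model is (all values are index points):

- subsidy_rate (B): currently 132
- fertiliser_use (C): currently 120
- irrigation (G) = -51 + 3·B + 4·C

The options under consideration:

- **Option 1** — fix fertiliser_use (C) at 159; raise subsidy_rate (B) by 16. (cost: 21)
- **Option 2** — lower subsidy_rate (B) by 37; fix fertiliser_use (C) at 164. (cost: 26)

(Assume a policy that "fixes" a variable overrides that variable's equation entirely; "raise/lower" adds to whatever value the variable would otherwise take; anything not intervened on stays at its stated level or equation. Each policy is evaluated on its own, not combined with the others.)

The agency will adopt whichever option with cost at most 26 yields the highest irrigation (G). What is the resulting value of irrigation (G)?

1029

Option 1 (C := 159, B + 16):
  B = 132 + 16 = 148
  C = 159
  G = -51 + 3·148 + 4·159 = 1029
Option 2 (B − 37, C := 164):
  B = 132 − 37 = 95
  C = 164
  G = -51 + 3·95 + 4·164 = 890
Comparing — Option 1: G=1029, Option 2: G=890. Highest is 1029 (Option 1).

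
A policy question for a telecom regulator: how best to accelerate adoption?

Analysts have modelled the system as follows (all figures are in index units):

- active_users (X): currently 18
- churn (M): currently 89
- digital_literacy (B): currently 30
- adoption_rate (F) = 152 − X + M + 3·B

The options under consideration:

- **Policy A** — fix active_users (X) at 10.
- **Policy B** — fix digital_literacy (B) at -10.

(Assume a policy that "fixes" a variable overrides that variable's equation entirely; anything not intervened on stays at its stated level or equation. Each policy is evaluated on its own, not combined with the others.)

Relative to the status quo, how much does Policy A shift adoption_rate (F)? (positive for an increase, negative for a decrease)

Baseline:
  X = 18
  M = 89
  B = 30
  F = 152 − 18 + 89 + 3·30 = 313
Policy A (X := 10):
  X = 10
  M = 89
  B = 30
  F = 152 − 10 + 89 + 3·30 = 321
Change in F: 321 − 313 = 8

8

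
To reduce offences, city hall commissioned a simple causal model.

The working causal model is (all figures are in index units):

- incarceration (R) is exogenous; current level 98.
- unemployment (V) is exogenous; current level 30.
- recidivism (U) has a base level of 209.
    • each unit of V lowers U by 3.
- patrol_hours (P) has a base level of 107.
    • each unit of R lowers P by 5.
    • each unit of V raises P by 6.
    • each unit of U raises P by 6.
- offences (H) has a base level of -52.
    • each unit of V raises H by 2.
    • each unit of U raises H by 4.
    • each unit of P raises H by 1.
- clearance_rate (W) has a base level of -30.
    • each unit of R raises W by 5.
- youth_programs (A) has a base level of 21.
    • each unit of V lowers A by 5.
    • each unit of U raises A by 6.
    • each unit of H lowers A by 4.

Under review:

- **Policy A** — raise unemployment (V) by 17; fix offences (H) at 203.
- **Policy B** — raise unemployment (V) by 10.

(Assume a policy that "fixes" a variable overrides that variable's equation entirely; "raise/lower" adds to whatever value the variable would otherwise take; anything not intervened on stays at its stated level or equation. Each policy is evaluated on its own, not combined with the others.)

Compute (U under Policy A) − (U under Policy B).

Policy A (V + 17, H := 203):
  V = 30 + 17 = 47
  U = 209 − 3·47 = 68
Policy B (V + 10):
  V = 30 + 10 = 40
  U = 209 − 3·40 = 89
U: 68 − 89 = -21

-21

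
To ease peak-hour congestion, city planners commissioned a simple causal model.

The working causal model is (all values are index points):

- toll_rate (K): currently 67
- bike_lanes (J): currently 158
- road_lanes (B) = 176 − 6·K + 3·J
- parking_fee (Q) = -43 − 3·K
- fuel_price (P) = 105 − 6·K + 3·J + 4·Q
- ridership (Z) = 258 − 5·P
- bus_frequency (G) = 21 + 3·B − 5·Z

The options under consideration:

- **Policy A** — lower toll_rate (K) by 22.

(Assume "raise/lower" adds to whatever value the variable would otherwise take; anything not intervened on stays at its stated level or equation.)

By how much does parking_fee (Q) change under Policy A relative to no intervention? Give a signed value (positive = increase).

Baseline:
  K = 67
  Q = -43 − 3·67 = -244
Policy A (K − 22):
  K = 67 − 22 = 45
  Q = -43 − 3·45 = -178
Change in Q: -178 − (-244) = 66

66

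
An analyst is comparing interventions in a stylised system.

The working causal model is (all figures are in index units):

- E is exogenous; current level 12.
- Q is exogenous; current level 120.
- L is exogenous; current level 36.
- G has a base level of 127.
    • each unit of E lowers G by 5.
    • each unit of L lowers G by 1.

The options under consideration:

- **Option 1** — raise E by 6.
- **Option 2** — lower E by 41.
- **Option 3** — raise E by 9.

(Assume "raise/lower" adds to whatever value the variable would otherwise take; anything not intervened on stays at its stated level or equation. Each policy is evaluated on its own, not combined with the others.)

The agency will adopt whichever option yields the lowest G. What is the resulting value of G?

Option 1 (E + 6):
  E = 12 + 6 = 18
  L = 36
  G = 127 − 5·18 − 36 = 1
Option 2 (E − 41):
  E = 12 − 41 = -29
  L = 36
  G = 127 − 5·(-29) − 36 = 236
Option 3 (E + 9):
  E = 12 + 9 = 21
  L = 36
  G = 127 − 5·21 − 36 = -14
Comparing — Option 1: G=1, Option 2: G=236, Option 3: G=-14. Lowest is -14 (Option 3).

-14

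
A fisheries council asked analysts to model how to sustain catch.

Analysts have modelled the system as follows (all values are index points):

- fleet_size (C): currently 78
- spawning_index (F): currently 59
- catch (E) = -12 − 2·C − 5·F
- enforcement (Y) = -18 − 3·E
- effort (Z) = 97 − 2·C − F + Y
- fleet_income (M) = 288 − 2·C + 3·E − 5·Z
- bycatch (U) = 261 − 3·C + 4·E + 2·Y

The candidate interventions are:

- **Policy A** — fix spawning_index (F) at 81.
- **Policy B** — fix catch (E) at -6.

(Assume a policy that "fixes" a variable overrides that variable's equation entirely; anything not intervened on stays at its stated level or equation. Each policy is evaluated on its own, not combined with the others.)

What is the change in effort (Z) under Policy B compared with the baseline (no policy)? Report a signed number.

Baseline:
  C = 78
  F = 59
  E = -12 − 2·78 − 5·59 = -463
  Y = -18 − 3·(-463) = 1371
  Z = 97 − 2·78 − 59 + 1371 = 1253
Policy B (E := -6):
  C = 78
  F = 59
  E = -6
  Y = -18 − 3·(-6) = 0
  Z = 97 − 2·78 − 59 + 0 = -118
Change in Z: -118 − 1253 = -1371

-1371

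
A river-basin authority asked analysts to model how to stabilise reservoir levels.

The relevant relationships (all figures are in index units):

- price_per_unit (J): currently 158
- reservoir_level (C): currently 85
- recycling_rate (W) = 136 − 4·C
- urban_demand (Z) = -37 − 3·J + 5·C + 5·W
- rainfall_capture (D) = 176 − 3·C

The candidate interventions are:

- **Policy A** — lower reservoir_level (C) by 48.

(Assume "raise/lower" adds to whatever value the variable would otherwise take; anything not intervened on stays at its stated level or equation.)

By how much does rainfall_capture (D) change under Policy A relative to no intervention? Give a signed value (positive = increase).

Baseline:
  C = 85
  D = 176 − 3·85 = -79
Policy A (C − 48):
  C = 85 − 48 = 37
  D = 176 − 3·37 = 65
Change in D: 65 − (-79) = 144

144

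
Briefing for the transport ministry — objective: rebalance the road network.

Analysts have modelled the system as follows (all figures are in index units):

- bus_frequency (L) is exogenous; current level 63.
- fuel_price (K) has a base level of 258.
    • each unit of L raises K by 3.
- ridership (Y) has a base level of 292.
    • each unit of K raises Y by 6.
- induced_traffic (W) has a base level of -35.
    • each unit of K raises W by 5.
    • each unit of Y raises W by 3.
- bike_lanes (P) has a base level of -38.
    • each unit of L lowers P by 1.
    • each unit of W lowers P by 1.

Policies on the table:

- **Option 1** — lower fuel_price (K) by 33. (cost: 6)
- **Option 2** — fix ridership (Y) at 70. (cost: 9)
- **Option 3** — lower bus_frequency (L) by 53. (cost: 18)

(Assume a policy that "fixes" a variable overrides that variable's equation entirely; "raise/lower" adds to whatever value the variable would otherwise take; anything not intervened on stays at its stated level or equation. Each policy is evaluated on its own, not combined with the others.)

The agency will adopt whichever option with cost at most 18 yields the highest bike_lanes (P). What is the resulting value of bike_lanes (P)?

-2511

Option 1 (K − 33):
  L = 63
  K = 258 + 3·63 (−33 from intervention) = 414
  Y = 292 + 6·414 = 2776
  W = -35 + 5·414 + 3·2776 = 10363
  P = -38 − 63 − 10363 = -10464
Option 2 (Y := 70):
  L = 63
  K = 258 + 3·63 = 447
  Y = 70
  W = -35 + 5·447 + 3·70 = 2410
  P = -38 − 63 − 2410 = -2511
Option 3 (L − 53):
  L = 63 − 53 = 10
  K = 258 + 3·10 = 288
  Y = 292 + 6·288 = 2020
  W = -35 + 5·288 + 3·2020 = 7465
  P = -38 − 10 − 7465 = -7513
Comparing — Option 1: P=-10464, Option 2: P=-2511, Option 3: P=-7513. Highest is -2511 (Option 2).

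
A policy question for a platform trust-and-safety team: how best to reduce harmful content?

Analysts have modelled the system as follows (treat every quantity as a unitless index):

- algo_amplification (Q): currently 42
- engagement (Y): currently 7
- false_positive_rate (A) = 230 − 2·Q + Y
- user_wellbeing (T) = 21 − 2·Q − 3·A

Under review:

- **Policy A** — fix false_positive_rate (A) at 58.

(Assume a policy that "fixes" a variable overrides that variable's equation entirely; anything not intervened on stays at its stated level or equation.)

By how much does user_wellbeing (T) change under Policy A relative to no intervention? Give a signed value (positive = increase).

Baseline:
  Q = 42
  Y = 7
  A = 230 − 2·42 + 7 = 153
  T = 21 − 2·42 − 3·153 = -522
Policy A (A := 58):
  Q = 42
  Y = 7
  A = 58
  T = 21 − 2·42 − 3·58 = -237
Change in T: -237 − (-522) = 285

285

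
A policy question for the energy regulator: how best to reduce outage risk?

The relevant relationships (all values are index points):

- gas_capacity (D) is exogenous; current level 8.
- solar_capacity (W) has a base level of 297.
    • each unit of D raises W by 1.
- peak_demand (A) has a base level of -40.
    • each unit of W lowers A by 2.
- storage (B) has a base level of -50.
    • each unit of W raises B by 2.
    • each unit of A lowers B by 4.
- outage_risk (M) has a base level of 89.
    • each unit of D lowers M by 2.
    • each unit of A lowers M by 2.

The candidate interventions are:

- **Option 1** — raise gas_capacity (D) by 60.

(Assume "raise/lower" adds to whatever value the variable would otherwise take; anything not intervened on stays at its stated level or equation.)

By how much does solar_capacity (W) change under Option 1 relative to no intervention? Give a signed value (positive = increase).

Baseline:
  D = 8
  W = 297 + 8 = 305
Option 1 (D + 60):
  D = 8 + 60 = 68
  W = 297 + 68 = 365
Change in W: 365 − 305 = 60

60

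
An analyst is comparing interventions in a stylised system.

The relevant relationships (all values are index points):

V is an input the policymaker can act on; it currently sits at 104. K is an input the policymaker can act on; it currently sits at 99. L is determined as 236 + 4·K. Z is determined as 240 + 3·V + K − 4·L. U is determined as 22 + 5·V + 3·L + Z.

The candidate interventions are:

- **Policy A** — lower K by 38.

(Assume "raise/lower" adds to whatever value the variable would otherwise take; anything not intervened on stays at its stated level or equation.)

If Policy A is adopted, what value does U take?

Policy A (K − 38):
  V = 104
  K = 99 − 38 = 61
  L = 236 + 4·61 = 480
  Z = 240 + 3·104 + 61 − 4·480 = -1307
  U = 22 + 5·104 + 3·480 + (-1307) = 675

675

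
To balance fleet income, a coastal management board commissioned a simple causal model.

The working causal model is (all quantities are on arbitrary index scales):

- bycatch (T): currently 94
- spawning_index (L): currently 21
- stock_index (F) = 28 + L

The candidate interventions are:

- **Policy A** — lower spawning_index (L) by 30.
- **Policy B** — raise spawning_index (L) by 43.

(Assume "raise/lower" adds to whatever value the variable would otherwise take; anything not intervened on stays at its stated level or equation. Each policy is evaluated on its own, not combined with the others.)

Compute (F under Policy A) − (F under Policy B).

Policy A (L − 30):
  L = 21 − 30 = -9
  F = 28 + (-9) = 19
Policy B (L + 43):
  L = 21 + 43 = 64
  F = 28 + 64 = 92
F: 19 − 92 = -73

-73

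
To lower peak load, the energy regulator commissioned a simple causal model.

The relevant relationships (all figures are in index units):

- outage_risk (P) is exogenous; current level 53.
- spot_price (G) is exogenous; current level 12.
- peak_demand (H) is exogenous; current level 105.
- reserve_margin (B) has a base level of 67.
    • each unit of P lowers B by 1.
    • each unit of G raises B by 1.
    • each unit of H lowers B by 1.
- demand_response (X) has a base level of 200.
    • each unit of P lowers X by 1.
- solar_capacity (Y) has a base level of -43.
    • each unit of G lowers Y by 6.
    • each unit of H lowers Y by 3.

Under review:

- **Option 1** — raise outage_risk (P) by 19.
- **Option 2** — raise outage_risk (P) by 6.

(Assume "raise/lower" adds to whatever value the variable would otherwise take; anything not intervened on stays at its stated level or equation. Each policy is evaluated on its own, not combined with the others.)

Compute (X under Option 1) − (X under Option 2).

Option 1 (P + 19):
  P = 53 + 19 = 72
  X = 200 − 72 = 128
Option 2 (P + 6):
  P = 53 + 6 = 59
  X = 200 − 59 = 141
X: 128 − 141 = -13

-13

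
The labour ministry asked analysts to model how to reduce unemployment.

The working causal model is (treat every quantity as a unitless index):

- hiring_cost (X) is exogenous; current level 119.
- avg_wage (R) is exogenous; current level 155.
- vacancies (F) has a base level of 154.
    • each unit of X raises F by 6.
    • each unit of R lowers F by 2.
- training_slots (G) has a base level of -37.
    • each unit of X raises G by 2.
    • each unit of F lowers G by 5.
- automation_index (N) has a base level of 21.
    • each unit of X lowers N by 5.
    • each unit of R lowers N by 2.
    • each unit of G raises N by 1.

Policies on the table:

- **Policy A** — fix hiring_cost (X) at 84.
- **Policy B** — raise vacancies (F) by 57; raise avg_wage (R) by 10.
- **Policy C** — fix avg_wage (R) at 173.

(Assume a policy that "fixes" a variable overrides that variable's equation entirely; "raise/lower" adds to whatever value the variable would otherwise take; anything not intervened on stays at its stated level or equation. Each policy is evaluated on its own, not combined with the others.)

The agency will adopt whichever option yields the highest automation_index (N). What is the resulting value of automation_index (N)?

Policy A (X := 84):
  X = 84
  R = 155
  F = 154 + 6·84 − 2·155 = 348
  G = -37 + 2·84 − 5·348 = -1609
  N = 21 − 5·84 − 2·155 + (-1609) = -2318
Policy B (F + 57, R + 10):
  X = 119
  R = 155 + 10 = 165
  F = 154 + 6·119 − 2·165 (+57 from intervention) = 595
  G = -37 + 2·119 − 5·595 = -2774
  N = 21 − 5·119 − 2·165 + (-2774) = -3678
Policy C (R := 173):
  X = 119
  R = 173
  F = 154 + 6·119 − 2·173 = 522
  G = -37 + 2·119 − 5·522 = -2409
  N = 21 − 5·119 − 2·173 + (-2409) = -3329
Comparing — Policy A: N=-2318, Policy B: N=-3678, Policy C: N=-3329. Highest is -2318 (Policy A).

-2318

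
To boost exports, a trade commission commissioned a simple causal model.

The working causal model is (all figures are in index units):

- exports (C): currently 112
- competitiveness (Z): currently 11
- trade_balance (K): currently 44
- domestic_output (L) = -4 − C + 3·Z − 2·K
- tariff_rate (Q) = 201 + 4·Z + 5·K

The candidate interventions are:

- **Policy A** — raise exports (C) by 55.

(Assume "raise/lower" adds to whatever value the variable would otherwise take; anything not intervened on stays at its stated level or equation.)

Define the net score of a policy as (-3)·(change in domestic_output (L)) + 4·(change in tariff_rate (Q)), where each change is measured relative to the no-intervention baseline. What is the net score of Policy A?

165

Baseline:
  C = 112
  Z = 11
  K = 44
  L = -4 − 112 + 3·11 − 2·44 = -171
  Q = 201 + 4·11 + 5·44 = 465
Policy A (C + 55):
  C = 112 + 55 = 167
  Z = 11
  K = 44
  L = -4 − 167 + 3·11 − 2·44 = -226
  Q = 201 + 4·11 + 5·44 = 465
ΔL = -226 − (-171) = -55; ΔQ = 465 − 465 = 0
Score = (-3)·(-55) + 4·0 = 165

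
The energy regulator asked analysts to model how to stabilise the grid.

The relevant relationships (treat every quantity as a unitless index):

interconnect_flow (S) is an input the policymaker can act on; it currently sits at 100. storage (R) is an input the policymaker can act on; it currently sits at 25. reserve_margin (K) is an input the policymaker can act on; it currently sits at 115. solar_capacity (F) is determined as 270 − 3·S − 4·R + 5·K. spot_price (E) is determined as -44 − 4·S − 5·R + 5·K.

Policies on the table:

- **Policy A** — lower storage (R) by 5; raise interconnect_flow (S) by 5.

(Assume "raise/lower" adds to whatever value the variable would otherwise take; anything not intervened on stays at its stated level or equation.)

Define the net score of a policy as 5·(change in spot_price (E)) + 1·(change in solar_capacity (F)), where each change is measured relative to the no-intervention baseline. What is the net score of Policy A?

Baseline:
  S = 100
  R = 25
  K = 115
  F = 270 − 3·100 − 4·25 + 5·115 = 445
  E = -44 − 4·100 − 5·25 + 5·115 = 6
Policy A (R − 5, S + 5):
  S = 100 + 5 = 105
  R = 25 − 5 = 20
  K = 115
  F = 270 − 3·105 − 4·20 + 5·115 = 450
  E = -44 − 4·105 − 5·20 + 5·115 = 11
ΔE = 11 − 6 = 5; ΔF = 450 − 445 = 5
Score = 5·5 + 1·5 = 30

30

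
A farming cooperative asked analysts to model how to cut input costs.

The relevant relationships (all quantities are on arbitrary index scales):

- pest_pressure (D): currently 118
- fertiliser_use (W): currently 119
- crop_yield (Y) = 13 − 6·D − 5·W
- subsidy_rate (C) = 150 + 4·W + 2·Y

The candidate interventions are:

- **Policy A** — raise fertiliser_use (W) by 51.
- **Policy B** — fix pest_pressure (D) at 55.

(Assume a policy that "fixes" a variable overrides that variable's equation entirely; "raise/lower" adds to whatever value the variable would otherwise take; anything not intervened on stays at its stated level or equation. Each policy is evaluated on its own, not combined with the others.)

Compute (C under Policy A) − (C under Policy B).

Policy A (W + 51):
  D = 118
  W = 119 + 51 = 170
  Y = 13 − 6·118 − 5·170 = -1545
  C = 150 + 4·170 + 2·(-1545) = -2260
Policy B (D := 55):
  D = 55
  W = 119
  Y = 13 − 6·55 − 5·119 = -912
  C = 150 + 4·119 + 2·(-912) = -1198
C: -2260 − (-1198) = -1062

-1062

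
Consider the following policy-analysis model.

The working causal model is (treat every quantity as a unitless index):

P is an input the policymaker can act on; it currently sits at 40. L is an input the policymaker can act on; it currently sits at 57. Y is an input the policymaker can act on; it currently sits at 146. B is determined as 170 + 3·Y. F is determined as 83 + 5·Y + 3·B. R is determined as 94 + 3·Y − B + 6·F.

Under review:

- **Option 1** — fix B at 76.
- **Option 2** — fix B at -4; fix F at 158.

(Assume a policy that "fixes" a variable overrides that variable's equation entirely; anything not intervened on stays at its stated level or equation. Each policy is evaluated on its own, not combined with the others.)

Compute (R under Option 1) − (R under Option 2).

Option 1 (B := 76):
  Y = 146
  B = 76
  F = 83 + 5·146 + 3·76 = 1041
  R = 94 + 3·146 − 76 + 6·1041 = 6702
Option 2 (B := -4, F := 158):
  Y = 146
  B = -4
  F = 158
  R = 94 + 3·146 − (-4) + 6·158 = 1484
R: 6702 − 1484 = 5218

5218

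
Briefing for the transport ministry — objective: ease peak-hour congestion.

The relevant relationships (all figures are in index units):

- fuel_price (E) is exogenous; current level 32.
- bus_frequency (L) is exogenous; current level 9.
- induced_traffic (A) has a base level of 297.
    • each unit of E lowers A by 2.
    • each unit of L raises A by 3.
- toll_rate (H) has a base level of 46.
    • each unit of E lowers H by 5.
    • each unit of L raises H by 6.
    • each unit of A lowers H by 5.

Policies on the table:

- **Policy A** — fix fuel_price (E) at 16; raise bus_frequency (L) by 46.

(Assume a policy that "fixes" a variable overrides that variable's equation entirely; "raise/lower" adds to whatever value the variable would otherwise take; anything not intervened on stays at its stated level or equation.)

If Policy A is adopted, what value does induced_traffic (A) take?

Policy A (E := 16, L + 46):
  E = 16
  L = 9 + 46 = 55
  A = 297 − 2·16 + 3·55 = 430

430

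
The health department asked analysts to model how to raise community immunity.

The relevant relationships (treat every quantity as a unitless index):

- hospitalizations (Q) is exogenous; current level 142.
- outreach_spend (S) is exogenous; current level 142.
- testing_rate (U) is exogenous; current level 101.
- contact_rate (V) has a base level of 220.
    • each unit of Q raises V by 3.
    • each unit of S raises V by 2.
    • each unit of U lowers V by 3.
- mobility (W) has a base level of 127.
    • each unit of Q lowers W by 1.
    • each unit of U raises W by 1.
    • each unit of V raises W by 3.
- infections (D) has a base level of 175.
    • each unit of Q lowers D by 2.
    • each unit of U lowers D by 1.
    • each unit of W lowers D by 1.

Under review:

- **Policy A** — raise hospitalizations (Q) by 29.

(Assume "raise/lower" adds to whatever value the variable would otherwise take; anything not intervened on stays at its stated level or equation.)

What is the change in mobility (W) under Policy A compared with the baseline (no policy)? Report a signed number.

232

Baseline:
  Q = 142
  S = 142
  U = 101
  V = 220 + 3·142 + 2·142 − 3·101 = 627
  W = 127 − 142 + 101 + 3·627 = 1967
Policy A (Q + 29):
  Q = 142 + 29 = 171
  S = 142
  U = 101
  V = 220 + 3·171 + 2·142 − 3·101 = 714
  W = 127 − 171 + 101 + 3·714 = 2199
Change in W: 2199 − 1967 = 232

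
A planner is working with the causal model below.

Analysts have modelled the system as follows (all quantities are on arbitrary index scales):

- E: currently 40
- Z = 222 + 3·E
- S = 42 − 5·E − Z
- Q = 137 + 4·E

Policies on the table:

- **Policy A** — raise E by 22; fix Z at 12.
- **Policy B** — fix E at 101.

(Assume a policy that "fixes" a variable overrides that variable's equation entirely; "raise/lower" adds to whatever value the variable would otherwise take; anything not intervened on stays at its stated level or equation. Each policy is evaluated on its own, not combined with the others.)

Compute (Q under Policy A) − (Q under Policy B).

Policy A (E + 22, Z := 12):
  E = 40 + 22 = 62
  Q = 137 + 4·62 = 385
Policy B (E := 101):
  E = 101
  Q = 137 + 4·101 = 541
Q: 385 − 541 = -156

-156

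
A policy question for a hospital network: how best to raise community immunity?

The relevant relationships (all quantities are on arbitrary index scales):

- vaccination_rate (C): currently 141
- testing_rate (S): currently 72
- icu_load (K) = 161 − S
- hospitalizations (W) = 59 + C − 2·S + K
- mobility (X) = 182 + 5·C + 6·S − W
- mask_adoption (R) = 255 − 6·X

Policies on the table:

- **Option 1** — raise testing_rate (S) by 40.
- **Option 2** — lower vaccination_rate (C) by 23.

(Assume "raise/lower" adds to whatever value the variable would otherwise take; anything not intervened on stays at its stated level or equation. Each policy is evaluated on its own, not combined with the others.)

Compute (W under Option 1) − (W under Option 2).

-97

Option 1 (S + 40):
  C = 141
  S = 72 + 40 = 112
  K = 161 − 112 = 49
  W = 59 + 141 − 2·112 + 49 = 25
Option 2 (C − 23):
  C = 141 − 23 = 118
  S = 72
  K = 161 − 72 = 89
  W = 59 + 118 − 2·72 + 89 = 122
W: 25 − 122 = -97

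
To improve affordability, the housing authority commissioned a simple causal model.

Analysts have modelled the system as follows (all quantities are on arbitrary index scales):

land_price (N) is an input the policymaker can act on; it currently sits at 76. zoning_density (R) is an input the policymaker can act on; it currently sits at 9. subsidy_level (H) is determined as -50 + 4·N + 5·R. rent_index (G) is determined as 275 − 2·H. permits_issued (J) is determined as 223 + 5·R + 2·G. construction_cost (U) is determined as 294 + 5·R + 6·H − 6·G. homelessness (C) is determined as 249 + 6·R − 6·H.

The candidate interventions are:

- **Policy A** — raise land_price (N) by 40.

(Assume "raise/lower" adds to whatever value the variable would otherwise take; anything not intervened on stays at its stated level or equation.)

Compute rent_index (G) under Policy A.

Policy A (N + 40):
  N = 76 + 40 = 116
  R = 9
  H = -50 + 4·116 + 5·9 = 459
  G = 275 − 2·459 = -643

-643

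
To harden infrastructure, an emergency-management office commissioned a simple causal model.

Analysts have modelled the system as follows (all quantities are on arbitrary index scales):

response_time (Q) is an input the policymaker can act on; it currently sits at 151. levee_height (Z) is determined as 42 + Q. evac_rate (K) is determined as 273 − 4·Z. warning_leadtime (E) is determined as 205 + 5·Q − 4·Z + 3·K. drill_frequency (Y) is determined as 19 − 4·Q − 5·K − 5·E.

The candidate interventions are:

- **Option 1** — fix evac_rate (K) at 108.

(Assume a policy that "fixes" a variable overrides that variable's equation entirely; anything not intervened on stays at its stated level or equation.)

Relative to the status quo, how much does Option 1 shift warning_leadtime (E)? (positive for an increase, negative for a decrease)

1821

Baseline:
  Q = 151
  Z = 42 + 151 = 193
  K = 273 − 4·193 = -499
  E = 205 + 5·151 − 4·193 + 3·(-499) = -1309
Option 1 (K := 108):
  Q = 151
  Z = 42 + 151 = 193
  K = 108
  E = 205 + 5·151 − 4·193 + 3·108 = 512
Change in E: 512 − (-1309) = 1821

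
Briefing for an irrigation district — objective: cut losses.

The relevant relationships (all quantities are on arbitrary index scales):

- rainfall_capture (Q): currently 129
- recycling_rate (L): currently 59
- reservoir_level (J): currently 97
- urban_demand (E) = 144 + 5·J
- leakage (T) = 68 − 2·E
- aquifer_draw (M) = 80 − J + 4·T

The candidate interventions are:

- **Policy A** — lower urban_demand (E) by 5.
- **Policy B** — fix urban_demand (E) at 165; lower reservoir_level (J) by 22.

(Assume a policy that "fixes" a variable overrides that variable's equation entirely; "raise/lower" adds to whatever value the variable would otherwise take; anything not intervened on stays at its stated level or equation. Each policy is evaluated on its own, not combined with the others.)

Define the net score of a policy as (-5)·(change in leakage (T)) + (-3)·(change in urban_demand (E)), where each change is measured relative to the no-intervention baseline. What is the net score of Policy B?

-3248

Baseline:
  J = 97
  E = 144 + 5·97 = 629
  T = 68 − 2·629 = -1190
Policy B (E := 165, J − 22):
  J = 97 − 22 = 75
  E = 165
  T = 68 − 2·165 = -262
ΔT = -262 − (-1190) = 928; ΔE = 165 − 629 = -464
Score = (-5)·928 + (-3)·(-464) = -3248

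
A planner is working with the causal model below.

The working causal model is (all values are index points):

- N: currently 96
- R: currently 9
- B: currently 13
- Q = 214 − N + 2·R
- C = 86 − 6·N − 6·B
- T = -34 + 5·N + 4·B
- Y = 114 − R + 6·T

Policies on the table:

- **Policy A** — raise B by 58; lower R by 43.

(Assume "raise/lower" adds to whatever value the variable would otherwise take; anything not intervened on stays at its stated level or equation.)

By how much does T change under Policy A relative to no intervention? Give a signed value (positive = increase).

Baseline:
  N = 96
  B = 13
  T = -34 + 5·96 + 4·13 = 498
Policy A (B + 58, R − 43):
  N = 96
  B = 13 + 58 = 71
  T = -34 + 5·96 + 4·71 = 730
Change in T: 730 − 498 = 232

232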